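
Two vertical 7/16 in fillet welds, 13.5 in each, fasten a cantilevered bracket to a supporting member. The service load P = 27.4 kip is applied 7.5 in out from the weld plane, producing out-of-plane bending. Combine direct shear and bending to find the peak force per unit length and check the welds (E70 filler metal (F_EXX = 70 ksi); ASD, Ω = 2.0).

f_max ≈ 3.53 kip/in; adequate

L_w = 2 × 13.5 = 27 in; section modulus (unit throat) S = 2 × L²/6 = 60.75 in².
Direct shear f_v = P/L_w = 27.4/27 = 1.015 kip/in.
Moment M = P × e = 27.4 × 7.5 = 205.5 kip·in; bending f_b = M/S = 3.383 kip/in.
f_max = √(f_v² + f_b²) = √(1.015² + 3.383²) = 3.532 kip/in.
r_n/Ω = (1/2.0) × 0.6 × 70 × (0.707 × 0.4375) = 6.496 kip/in → adequate.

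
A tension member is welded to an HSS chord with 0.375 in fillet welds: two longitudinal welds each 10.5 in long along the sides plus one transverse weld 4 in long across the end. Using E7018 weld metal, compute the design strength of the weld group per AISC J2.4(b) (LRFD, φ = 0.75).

E70XX → F_EXX = 70 ksi.
t_e = 0.707 × 0.375 = 0.2651 in.
R_nwl = 0.6 × 70 × 0.2651 × 21 = 233.8 kip (longitudinal, 2 welds).
R_nwt = 0.6 × 70 × 0.2651 × 4 = 44.54 kip (transverse, base value).
(i) R_nwl + R_nwt = 278.4 kip; (ii) 0.85 R_nwl + 1.5 R_nwt = 265.6 kip.
R_n = max = 278.4 kip [governs: (i)]; φR_n = 208.8 kip.

φR_n ≈ 209 kip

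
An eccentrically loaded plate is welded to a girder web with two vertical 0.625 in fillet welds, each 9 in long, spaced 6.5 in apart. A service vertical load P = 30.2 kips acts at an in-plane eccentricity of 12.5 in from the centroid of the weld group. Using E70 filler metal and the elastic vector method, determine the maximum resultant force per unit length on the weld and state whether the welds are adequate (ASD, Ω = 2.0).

E70XX → F_EXX = 70 ksi.
Total weld length L_w = 18 in. Treat welds as unit-width lines.
Polar moment about centroid: J = 2[d³/12 + d(b/2)²] = 2[9³/12 + 9×3.25²] = 311.6 in³.
Direct shear f_v = P/L_w = 30.2 / 18 = 1.678 kip/in (vertical).
Torsion M = P·e = 30.2 × 12.5 = 377.5 kip·in.
Critical point at (x, y) = (3.25, 4.5) from centroid. f_tx = M·y/J = 5.451 kip/in; f_ty = M·x/J = 3.937 kip/in.
Resultant f_max = √[f_tx² + (f_v + f_ty)²] = √[5.451² + (1.678 + 3.937)²] = 7.826 kip/in.
Capacity per unit length: r_n/Ω = (1/2.0) × 0.6 × 70 × (0.707 × 0.625) = 9.279 kip/in.
7.826 ≤ 9.279 → adequate.

f_max ≈ 7.83 kip/in; adequate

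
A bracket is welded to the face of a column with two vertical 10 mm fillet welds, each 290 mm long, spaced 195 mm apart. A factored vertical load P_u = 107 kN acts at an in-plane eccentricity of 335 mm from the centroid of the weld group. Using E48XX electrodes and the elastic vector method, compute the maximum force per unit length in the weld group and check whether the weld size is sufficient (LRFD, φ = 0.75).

f_max ≈ 772 N/mm; adequate

E48XX → F_EXX = 480 MPa.
Total weld length L_w = 580 mm. Treat welds as unit-width lines.
Polar moment about centroid: J = 2[d³/12 + d(b/2)²] = 2[290³/12 + 290×97.5²] = 9578000 mm³.
Direct shear f_v = P/L_w = 107×10³ / 580 = 184.5 N/mm (vertical).
Torsion M = P·e = 107×10³ × 335 = 35845000 N·mm.
Critical point at (x, y) = (97.5, 145) from centroid. f_tx = M·y/J = 542.6 N/mm; f_ty = M·x/J = 364.9 N/mm.
Resultant f_max = √[f_tx² + (f_v + f_ty)²] = √[542.6² + (184.5 + 364.9)²] = 772.2 N/mm.
Capacity per unit length: φr_n = 0.75 × 0.6 × 480 × (0.707 × 10) = 1527 N/mm.
772.2 ≤ 1527 → adequate.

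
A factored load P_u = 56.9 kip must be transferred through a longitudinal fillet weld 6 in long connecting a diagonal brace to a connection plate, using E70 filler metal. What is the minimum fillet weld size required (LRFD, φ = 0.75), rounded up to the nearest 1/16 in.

E70XX → F_EXX = 70 ksi.
Total weld length L = 6 in.
Required throat t_e = P_u / (φ × 0.6 F_EXX × L) = 56.9 / (0.75 × 0.6 × 70 × 6) = 0.3011 in.
Required leg w = t_e / 0.707 = 0.4258 in → use 7/16 in.

w = 7/16 in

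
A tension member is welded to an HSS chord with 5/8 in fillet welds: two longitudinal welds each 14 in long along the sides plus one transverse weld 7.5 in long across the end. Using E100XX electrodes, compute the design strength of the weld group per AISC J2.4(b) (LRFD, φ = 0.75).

E100XX → F_EXX = 100 ksi.
t_e = 0.707 × 0.625 = 0.4419 in.
R_nwl = 0.6 × 100 × 0.4419 × 28 = 742.4 kips (longitudinal, 2 welds).
R_nwt = 0.6 × 100 × 0.4419 × 7.5 = 198.8 kips (transverse, base value).
(i) R_nwl + R_nwt = 941.2 kips; (ii) 0.85 R_nwl + 1.5 R_nwt = 929.3 kips.
R_n = max = 941.2 kips [governs: (i)]; φR_n = 705.9 kips.

φR_n ≈ 706 kips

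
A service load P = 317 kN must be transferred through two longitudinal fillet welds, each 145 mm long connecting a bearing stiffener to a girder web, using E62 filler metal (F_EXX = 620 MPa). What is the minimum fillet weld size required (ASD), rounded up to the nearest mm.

w = 9 mm

Total weld length L = 290 mm.
Required throat t_e = P × Ω / (0.6 F_EXX × L) = 317 × 2.0 / (0.6 × 620 × 290 × 10⁻³) = 5.877 mm.
Required leg w = t_e / 0.707 = 8.312 mm → use 9 mm.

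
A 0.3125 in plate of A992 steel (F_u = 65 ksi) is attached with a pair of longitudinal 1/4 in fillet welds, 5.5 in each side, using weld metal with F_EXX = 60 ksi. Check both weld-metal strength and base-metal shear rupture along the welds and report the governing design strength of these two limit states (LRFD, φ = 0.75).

t_e = 0.707 × 0.25 = 0.1767 in; L = 11 in.
Weld metal: φR_n = 0.75 × 0.6 × 60 × 0.1767 × 11 = 52.49 kips.
Base metal (shear rupture): φR_n = 0.75 × 0.6 × 65 × 0.3125 × 11 = 100.5 kips.
Governing: weld metal.

φR_n ≈ 52.5 kips (weld metal governs)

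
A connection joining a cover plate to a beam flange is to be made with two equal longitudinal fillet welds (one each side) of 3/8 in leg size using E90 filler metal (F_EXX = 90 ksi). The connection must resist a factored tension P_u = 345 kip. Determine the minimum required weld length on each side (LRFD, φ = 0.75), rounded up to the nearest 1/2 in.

L = 16.5 in on each side

Throat t_e = 0.707 × 0.375 = 0.2651 in.
φr_n = 0.75 × 0.6 × 90 × 0.2651 = 10.74 kip/in.
L_req = P_u / φr_n = 345 / 10.74 = 32.13 in total.
Per side: 32.13 / 2 = 16.07 in.
Round up → use L = 16.5 in on each side.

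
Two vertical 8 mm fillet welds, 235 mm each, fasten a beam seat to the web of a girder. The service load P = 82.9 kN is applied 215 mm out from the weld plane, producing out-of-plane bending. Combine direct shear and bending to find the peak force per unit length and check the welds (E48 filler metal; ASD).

E48XX → F_EXX = 480 MPa.
L_w = 2 × 235 = 470 mm; section modulus (unit throat) S = 2 × L²/6 = 18410 mm².
Direct shear f_v = P/L_w = 82.9×10³/470 = 176.4 N/mm.
Moment M = P × e = 82.9×10³ × 215 = 17824000 N·mm; bending f_b = M/S = 968.2 N/mm.
f_max = √(f_v² + f_b²) = √(176.4² + 968.2²) = 984.2 N/mm.
r_n/Ω = (1/2.0) × 0.6 × 480 × (0.707 × 8) = 814.5 N/mm → NOT adequate.

f_max ≈ 984 N/mm; NOT adequate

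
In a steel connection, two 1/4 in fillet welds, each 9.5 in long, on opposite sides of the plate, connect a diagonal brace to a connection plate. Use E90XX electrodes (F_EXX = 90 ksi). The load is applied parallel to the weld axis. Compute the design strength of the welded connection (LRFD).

Effective throat t_e = 0.707 × 0.25 = 0.1767 in.
Total length L = 19 in; A_we = 0.1767 × 19 = 3.358 in².
F_nw = 0.6 F_EXX = 0.6 × 90 = 54 ksi.
φR_n = 0.75 × 54 × 3.358 = 136 kips.

φR_n ≈ 136 kips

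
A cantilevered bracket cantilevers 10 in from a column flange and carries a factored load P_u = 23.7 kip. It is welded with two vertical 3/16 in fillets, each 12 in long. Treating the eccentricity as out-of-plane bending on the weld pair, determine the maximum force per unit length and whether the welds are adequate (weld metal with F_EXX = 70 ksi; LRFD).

f_max ≈ 5.04 kip/in; NOT adequate

L_w = 2 × 12 = 24 in; section modulus (unit throat) S = 2 × L²/6 = 48 in².
Direct shear f_v = P/L_w = 23.7/24 = 0.9875 kip/in.
Moment M = P × e = 23.7 × 10 = 237 kip·in; bending f_b = M/S = 4.938 kip/in.
f_max = √(f_v² + f_b²) = √(0.9875² + 4.938²) = 5.035 kip/in.
φr_n = 0.75 × 0.6 × 70 × (0.707 × 0.1875) = 4.176 kip/in → NOT adequate.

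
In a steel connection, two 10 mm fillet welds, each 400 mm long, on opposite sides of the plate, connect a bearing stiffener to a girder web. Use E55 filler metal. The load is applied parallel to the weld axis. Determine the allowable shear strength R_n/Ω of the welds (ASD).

E55XX → F_EXX = 550 MPa.
Effective throat t_e = 0.707 × 10 = 7.07 mm.
Total length L = 800 mm; A_we = 7.07 × 800 = 5656 mm².
F_nw = 0.6 F_EXX = 0.6 × 550 = 330 MPa.
R_n = 330 × 5656 × 10⁻³ = 1866 kN; R_n/Ω = 1866/2.0 = 933.2 kN.

R_n/Ω ≈ 933 kN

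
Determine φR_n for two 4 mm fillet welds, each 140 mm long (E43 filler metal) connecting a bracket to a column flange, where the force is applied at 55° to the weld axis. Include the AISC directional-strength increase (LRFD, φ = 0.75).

φR_n ≈ 210 kN

E43XX → F_EXX = 430 MPa.
t_e = 0.707 × 4 = 2.828 mm; A_we = 2.828 × 280 = 791.8 mm².
Directional factor: 1.0 + 0.5 sin^1.5(55°) = 1.371.
F_nw = 0.6 × 430 × 1.371 = 353.6 MPa.
φR_n = 0.75 × 353.6 × 791.8 × 10⁻³ = 210 kN.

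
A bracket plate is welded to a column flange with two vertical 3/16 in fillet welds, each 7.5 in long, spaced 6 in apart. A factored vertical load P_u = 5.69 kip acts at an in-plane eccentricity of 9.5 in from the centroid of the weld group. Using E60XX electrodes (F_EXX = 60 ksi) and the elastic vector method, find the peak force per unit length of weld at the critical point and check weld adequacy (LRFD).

Total weld length L_w = 15 in. Treat welds as unit-width lines.
Polar moment about centroid: J = 2[d³/12 + d(b/2)²] = 2[7.5³/12 + 7.5×3²] = 205.3 in³.
Direct shear f_v = P/L_w = 5.69 / 15 = 0.3793 kip/in (vertical).
Torsion M = P·e = 5.69 × 9.5 = 54.055 kip·in.
Critical point at (x, y) = (3, 3.75) from centroid. f_tx = M·y/J = 0.9873 kip/in; f_ty = M·x/J = 0.7898 kip/in.
Resultant f_max = √[f_tx² + (f_v + f_ty)²] = √[0.9873² + (0.3793 + 0.7898)²] = 1.53 kip/in.
Capacity per unit length: φr_n = 0.75 × 0.6 × 60 × (0.707 × 0.1875) = 3.579 kip/in.
1.53 ≤ 3.579 → adequate.

f_max ≈ 1.53 kip/in; adequate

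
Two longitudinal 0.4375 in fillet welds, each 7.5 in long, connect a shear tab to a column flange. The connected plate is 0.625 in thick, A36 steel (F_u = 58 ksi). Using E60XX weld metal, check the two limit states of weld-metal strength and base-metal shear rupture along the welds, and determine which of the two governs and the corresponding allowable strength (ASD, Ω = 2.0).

R_n/Ω ≈ 83.5 kips (weld metal governs)

E60XX → F_EXX = 60 ksi.
t_e = 0.707 × 0.4375 = 0.3093 in; L = 15 in.
Weld metal: R_n/Ω = (1/2.0) × 0.6 × 60 × 0.3093 × 15 = 83.51 kips.
Base metal (shear rupture): R_n/Ω = (1/2.0) × 0.6 × 58 × 0.625 × 15 = 163.1 kips.
Governing: weld metal.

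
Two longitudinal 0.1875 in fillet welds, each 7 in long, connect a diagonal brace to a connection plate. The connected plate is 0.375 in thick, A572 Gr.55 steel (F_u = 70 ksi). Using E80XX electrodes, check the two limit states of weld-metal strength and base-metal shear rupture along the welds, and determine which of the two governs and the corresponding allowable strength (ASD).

R_n/Ω ≈ 44.5 kips (weld metal governs)

E80XX → F_EXX = 80 ksi.
t_e = 0.707 × 0.1875 = 0.1326 in; L = 14 in.
Weld metal: R_n/Ω = (1/2.0) × 0.6 × 80 × 0.1326 × 14 = 44.54 kips.
Base metal (shear rupture): R_n/Ω = (1/2.0) × 0.6 × 70 × 0.375 × 14 = 110.2 kips.
Governing: weld metal.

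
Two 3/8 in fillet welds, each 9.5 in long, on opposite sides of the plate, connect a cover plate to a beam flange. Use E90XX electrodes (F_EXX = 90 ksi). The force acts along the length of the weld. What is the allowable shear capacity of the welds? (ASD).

Effective throat t_e = 0.707 × 0.375 = 0.2651 in.
Total length L = 19 in; A_we = 0.2651 × 19 = 5.037 in².
F_nw = 0.6 F_EXX = 0.6 × 90 = 54 ksi.
R_n = 54 × 5.037 = 272 kip; R_n/Ω = 272/2.0 = 136 kip.

R_n/Ω ≈ 136 kip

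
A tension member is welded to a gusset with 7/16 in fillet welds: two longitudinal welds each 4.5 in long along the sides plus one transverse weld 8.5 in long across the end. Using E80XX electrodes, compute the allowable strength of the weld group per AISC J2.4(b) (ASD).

R_n/Ω ≈ 151 kips

E80XX → F_EXX = 80 ksi.
t_e = 0.707 × 0.4375 = 0.3093 in.
R_nwl = 0.6 × 80 × 0.3093 × 9 = 133.6 kips (longitudinal, 2 welds).
R_nwt = 0.6 × 80 × 0.3093 × 8.5 = 126.2 kips (transverse, base value).
(i) R_nwl + R_nwt = 259.8 kips; (ii) 0.85 R_nwl + 1.5 R_nwt = 302.9 kips.
R_n = max = 302.9 kips [governs: (ii)]; R_n/Ω = 151.4 kips.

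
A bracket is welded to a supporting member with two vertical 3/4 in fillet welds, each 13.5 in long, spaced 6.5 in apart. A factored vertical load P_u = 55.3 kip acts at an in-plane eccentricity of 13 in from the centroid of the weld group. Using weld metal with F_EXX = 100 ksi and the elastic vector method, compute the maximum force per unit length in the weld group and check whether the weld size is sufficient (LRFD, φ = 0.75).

Total weld length L_w = 27 in. Treat welds as unit-width lines.
Polar moment about centroid: J = 2[d³/12 + d(b/2)²] = 2[13.5³/12 + 13.5×3.25²] = 695.2 in³.
Direct shear f_v = P/L_w = 55.3 / 27 = 2.048 kip/in (vertical).
Torsion M = P·e = 55.3 × 13 = 718.9 kip·in.
Critical point at (x, y) = (3.25, 6.75) from centroid. f_tx = M·y/J = 6.98 kip/in; f_ty = M·x/J = 3.361 kip/in.
Resultant f_max = √[f_tx² + (f_v + f_ty)²] = √[6.98² + (2.048 + 3.361)²] = 8.83 kip/in.
Capacity per unit length: φr_n = 0.75 × 0.6 × 100 × (0.707 × 0.75) = 23.86 kip/in.
8.83 ≤ 23.86 → adequate.

f_max ≈ 8.83 kip/in; adequate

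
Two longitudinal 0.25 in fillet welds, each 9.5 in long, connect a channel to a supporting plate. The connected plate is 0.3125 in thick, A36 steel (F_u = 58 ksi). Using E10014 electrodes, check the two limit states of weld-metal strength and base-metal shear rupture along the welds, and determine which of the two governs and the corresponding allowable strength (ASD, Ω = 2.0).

E100XX → F_EXX = 100 ksi.
t_e = 0.707 × 0.25 = 0.1767 in; L = 19 in.
Weld metal: R_n/Ω = (1/2.0) × 0.6 × 100 × 0.1767 × 19 = 100.7 kip.
Base metal (shear rupture): R_n/Ω = (1/2.0) × 0.6 × 58 × 0.3125 × 19 = 103.3 kip.
Governing: weld metal.

R_n/Ω ≈ 101 kip (weld metal governs)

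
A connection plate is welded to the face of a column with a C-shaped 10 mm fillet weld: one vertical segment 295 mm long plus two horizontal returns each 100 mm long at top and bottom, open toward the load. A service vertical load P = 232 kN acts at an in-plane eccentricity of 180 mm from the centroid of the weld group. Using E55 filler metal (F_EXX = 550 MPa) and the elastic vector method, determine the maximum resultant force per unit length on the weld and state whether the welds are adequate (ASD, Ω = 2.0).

Total weld length L_w = 495 mm. Treat welds as unit-width lines.
Centroid: x̄ = 2×100×50 / 495 = 20.2 mm from the vertical weld.
Polar moment about centroid: J = I_x + I_y = [295³/12 + 2×100×147.5²] + [295×20.2² + 2(100³/12 + 100×29.8²)] = 6955000 mm³.
Direct shear f_v = P/L_w = 232×10³ / 495 = 468.7 N/mm (vertical).
Torsion M = P·e = 232×10³ × 180 = 41760000 N·mm.
Critical point at (x, y) = (79.8, 147.5) from centroid. f_tx = M·y/J = 885.6 N/mm; f_ty = M·x/J = 479.1 N/mm.
Resultant f_max = √[f_tx² + (f_v + f_ty)²] = √[885.6² + (468.7 + 479.1)²] = 1297 N/mm.
Capacity per unit length: r_n/Ω = (1/2.0) × 0.6 × 550 × (0.707 × 10) = 1167 N/mm.
1297 > 1167 → NOT adequate.

f_max ≈ 1300 N/mm; NOT adequate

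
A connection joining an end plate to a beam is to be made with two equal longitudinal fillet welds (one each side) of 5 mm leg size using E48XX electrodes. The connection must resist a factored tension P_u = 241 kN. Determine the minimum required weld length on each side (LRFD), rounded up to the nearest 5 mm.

E48XX → F_EXX = 480 MPa.
Throat t_e = 0.707 × 5 = 3.535 mm.
φr_n = 0.75 × 0.6 × 480 × 3.535 × 10⁻³ = 0.7636 kN/mm.
L_req = P_u / φr_n = 241 / 0.7636 = 315.6 mm total.
Per side: 315.6 / 2 = 157.8 mm.
Round up → use L = 160 mm on each side.

L = 160 mm on each side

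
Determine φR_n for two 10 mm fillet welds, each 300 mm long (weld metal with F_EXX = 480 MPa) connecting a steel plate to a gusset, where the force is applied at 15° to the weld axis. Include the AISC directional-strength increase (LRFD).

t_e = 0.707 × 10 = 7.07 mm; A_we = 7.07 × 600 = 4242 mm².
Directional factor: 1.0 + 0.5 sin^1.5(15°) = 1.066.
F_nw = 0.6 × 480 × 1.066 = 307 MPa.
φR_n = 0.75 × 307 × 4242 × 10⁻³ = 976.6 kN.

φR_n ≈ 977 kN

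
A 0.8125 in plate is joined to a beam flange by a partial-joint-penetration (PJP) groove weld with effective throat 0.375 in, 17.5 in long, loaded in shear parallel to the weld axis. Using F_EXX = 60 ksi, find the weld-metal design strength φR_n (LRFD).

φR_n ≈ 177 kips

Effective throat (given) t_e = 0.375 in.
A_we = 0.375 × 17.5 = 6.562 in².
F_nw = 0.6 F_EXX = 36 ksi.
φR_n = 0.75 × 36 × 6.562 = 177.2 kips.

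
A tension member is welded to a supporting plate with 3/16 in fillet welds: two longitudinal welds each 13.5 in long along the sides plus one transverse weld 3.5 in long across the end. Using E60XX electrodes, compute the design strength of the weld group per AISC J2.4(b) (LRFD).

E60XX → F_EXX = 60 ksi.
t_e = 0.707 × 0.1875 = 0.1326 in.
R_nwl = 0.6 × 60 × 0.1326 × 27 = 128.9 kips (longitudinal, 2 welds).
R_nwt = 0.6 × 60 × 0.1326 × 3.5 = 16.7 kips (transverse, base value).
(i) R_nwl + R_nwt = 145.6 kips; (ii) 0.85 R_nwl + 1.5 R_nwt = 134.6 kips.
R_n = max = 145.6 kips [governs: (i)]; φR_n = 109.2 kips.

φR_n ≈ 109 kips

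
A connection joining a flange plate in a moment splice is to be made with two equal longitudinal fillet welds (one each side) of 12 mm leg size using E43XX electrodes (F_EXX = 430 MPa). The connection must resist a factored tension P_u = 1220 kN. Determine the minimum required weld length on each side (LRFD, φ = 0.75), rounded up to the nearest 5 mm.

Throat t_e = 0.707 × 12 = 8.484 mm.
φr_n = 0.75 × 0.6 × 430 × 8.484 × 10⁻³ = 1.642 kN/mm.
L_req = P_u / φr_n = 1220 / 1.642 = 743.2 mm total.
Per side: 743.2 / 2 = 371.6 mm.
Round up → use L = 375 mm on each side.

L = 375 mm on each side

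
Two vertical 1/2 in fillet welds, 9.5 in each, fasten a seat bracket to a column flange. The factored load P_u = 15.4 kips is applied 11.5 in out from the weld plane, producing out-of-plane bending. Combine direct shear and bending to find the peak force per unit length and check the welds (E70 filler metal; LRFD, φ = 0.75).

f_max ≈ 5.94 kip/in; adequate

E70XX → F_EXX = 70 ksi.
L_w = 2 × 9.5 = 19 in; section modulus (unit throat) S = 2 × L²/6 = 30.08 in².
Direct shear f_v = P/L_w = 15.4/19 = 0.8105 kip/in.
Moment M = P × e = 15.4 × 11.5 = 177.1 kip·in; bending f_b = M/S = 5.887 kip/in.
f_max = √(f_v² + f_b²) = √(0.8105² + 5.887²) = 5.943 kip/in.
φr_n = 0.75 × 0.6 × 70 × (0.707 × 0.5) = 11.14 kip/in → adequate.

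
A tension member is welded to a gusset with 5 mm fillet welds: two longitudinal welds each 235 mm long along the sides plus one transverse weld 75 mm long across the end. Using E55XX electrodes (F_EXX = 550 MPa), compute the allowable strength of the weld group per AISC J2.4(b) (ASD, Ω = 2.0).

t_e = 0.707 × 5 = 3.535 mm.
R_nwl = 0.6 × 550 × 3.535 × 470 × 10⁻³ = 548.3 kN (longitudinal, 2 welds).
R_nwt = 0.6 × 550 × 3.535 × 75 × 10⁻³ = 87.49 kN (transverse, base value).
(i) R_nwl + R_nwt = 635.8 kN; (ii) 0.85 R_nwl + 1.5 R_nwt = 597.3 kN.
R_n = max = 635.8 kN [governs: (i)]; R_n/Ω = 317.9 kN.

R_n/Ω ≈ 318 kN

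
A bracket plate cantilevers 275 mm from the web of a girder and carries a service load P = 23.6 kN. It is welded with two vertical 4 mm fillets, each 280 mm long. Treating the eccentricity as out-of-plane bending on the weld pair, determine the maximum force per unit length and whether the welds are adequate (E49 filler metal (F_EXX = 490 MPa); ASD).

L_w = 2 × 280 = 560 mm; section modulus (unit throat) S = 2 × L²/6 = 26130 mm².
Direct shear f_v = P/L_w = 23.6×10³/560 = 42.14 N/mm.
Moment M = P × e = 23.6×10³ × 275 = 6490000 N·mm; bending f_b = M/S = 248.3 N/mm.
f_max = √(f_v² + f_b²) = √(42.14² + 248.3²) = 251.9 N/mm.
r_n/Ω = (1/2.0) × 0.6 × 490 × (0.707 × 4) = 415.7 N/mm → adequate.

f_max ≈ 252 N/mm; adequate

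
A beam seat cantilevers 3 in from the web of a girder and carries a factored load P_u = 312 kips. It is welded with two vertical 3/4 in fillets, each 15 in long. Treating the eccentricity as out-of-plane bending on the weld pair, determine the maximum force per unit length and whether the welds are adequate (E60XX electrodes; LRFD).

f_max ≈ 16.2 kip/in; NOT adequate

E60XX → F_EXX = 60 ksi.
L_w = 2 × 15 = 30 in; section modulus (unit throat) S = 2 × L²/6 = 75 in².
Direct shear f_v = P/L_w = 312/30 = 10.4 kip/in.
Moment M = P × e = 312 × 3 = 936 kip·in; bending f_b = M/S = 12.48 kip/in.
f_max = √(f_v² + f_b²) = √(10.4² + 12.48²) = 16.25 kip/in.
φr_n = 0.75 × 0.6 × 60 × (0.707 × 0.75) = 14.32 kip/in → NOT adequate.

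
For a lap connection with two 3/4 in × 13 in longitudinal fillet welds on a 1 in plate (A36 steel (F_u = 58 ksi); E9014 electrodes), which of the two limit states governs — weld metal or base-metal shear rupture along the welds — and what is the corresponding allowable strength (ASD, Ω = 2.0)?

E90XX → F_EXX = 90 ksi.
t_e = 0.707 × 0.75 = 0.5302 in; L = 26 in.
Weld metal: R_n/Ω = (1/2.0) × 0.6 × 90 × 0.5302 × 26 = 372.2 kips.
Base metal (shear rupture): R_n/Ω = (1/2.0) × 0.6 × 58 × 1 × 26 = 452.4 kips.
Governing: weld metal.

R_n/Ω ≈ 372 kips (weld metal governs)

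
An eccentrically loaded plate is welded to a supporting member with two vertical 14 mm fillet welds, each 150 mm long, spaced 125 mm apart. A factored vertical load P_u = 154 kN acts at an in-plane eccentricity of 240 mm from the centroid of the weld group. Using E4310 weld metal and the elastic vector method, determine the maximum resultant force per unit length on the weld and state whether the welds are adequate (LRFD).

E43XX → F_EXX = 430 MPa.
Total weld length L_w = 300 mm. Treat welds as unit-width lines.
Polar moment about centroid: J = 2[d³/12 + d(b/2)²] = 2[150³/12 + 150×62.5²] = 1734000 mm³.
Direct shear f_v = P/L_w = 154×10³ / 300 = 513.3 N/mm (vertical).
Torsion M = P·e = 154×10³ × 240 = 36960000 N·mm.
Critical point at (x, y) = (62.5, 75) from centroid. f_tx = M·y/J = 1598 N/mm; f_ty = M·x/J = 1332 N/mm.
Resultant f_max = √[f_tx² + (f_v + f_ty)²] = √[1598² + (513.3 + 1332)²] = 2441 N/mm.
Capacity per unit length: φr_n = 0.75 × 0.6 × 430 × (0.707 × 14) = 1915 N/mm.
2441 > 1915 → NOT adequate.

f_max ≈ 2440 N/mm; NOT adequate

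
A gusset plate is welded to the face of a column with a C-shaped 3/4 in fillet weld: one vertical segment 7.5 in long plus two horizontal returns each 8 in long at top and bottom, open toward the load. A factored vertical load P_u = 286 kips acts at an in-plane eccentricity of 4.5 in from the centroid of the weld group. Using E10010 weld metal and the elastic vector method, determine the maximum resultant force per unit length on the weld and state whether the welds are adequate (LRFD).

E100XX → F_EXX = 100 ksi.
Total weld length L_w = 23.5 in. Treat welds as unit-width lines.
Centroid: x̄ = 2×8×4 / 23.5 = 2.723 in from the vertical weld.
Polar moment about centroid: J = I_x + I_y = [7.5³/12 + 2×8×3.75²] + [7.5×2.723² + 2(8³/12 + 8×1.277²)] = 427.2 in³.
Direct shear f_v = P/L_w = 286 / 23.5 = 12.17 kip/in (vertical).
Torsion M = P·e = 286 × 4.5 = 1287 kip·in.
Critical point at (x, y) = (5.277, 3.75) from centroid. f_tx = M·y/J = 11.3 kip/in; f_ty = M·x/J = 15.9 kip/in.
Resultant f_max = √[f_tx² + (f_v + f_ty)²] = √[11.3² + (12.17 + 15.9)²] = 30.26 kip/in.
Capacity per unit length: φr_n = 0.75 × 0.6 × 100 × (0.707 × 0.75) = 23.86 kip/in.
30.26 > 23.86 → NOT adequate.

f_max ≈ 30.3 kip/in; NOT adequate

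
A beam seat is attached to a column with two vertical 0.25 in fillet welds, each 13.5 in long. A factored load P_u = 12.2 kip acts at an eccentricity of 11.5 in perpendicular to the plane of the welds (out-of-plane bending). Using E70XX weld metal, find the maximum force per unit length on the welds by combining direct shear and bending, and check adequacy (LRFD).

E70XX → F_EXX = 70 ksi.
L_w = 2 × 13.5 = 27 in; section modulus (unit throat) S = 2 × L²/6 = 60.75 in².
Direct shear f_v = P/L_w = 12.2/27 = 0.4519 kip/in.
Moment M = P × e = 12.2 × 11.5 = 140.3 kip·in; bending f_b = M/S = 2.309 kip/in.
f_max = √(f_v² + f_b²) = √(0.4519² + 2.309²) = 2.353 kip/in.
φr_n = 0.75 × 0.6 × 70 × (0.707 × 0.25) = 5.568 kip/in → adequate.

f_max ≈ 2.35 kip/in; adequate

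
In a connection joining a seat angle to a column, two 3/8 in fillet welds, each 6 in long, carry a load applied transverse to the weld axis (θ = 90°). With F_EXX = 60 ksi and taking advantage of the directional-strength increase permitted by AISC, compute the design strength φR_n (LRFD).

φR_n ≈ 129 kip

t_e = 0.707 × 0.375 = 0.2651 in; A_we = 0.2651 × 12 = 3.181 in².
Directional factor: 1.0 + 0.5 sin^1.5(90°) = 1.5.
F_nw = 0.6 × 60 × 1.5 = 54 ksi.
φR_n = 0.75 × 54 × 3.181 = 128.9 kip.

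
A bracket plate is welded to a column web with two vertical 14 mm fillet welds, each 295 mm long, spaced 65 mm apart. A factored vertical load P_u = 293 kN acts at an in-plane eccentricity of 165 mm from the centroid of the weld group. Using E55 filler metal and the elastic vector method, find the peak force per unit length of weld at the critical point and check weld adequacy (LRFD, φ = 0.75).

E55XX → F_EXX = 550 MPa.
Total weld length L_w = 590 mm. Treat welds as unit-width lines.
Polar moment about centroid: J = 2[d³/12 + d(b/2)²] = 2[295³/12 + 295×32.5²] = 4902000 mm³.
Direct shear f_v = P/L_w = 293×10³ / 590 = 496.6 N/mm (vertical).
Torsion M = P·e = 293×10³ × 165 = 48345000 N·mm.
Critical point at (x, y) = (32.5, 147.5) from centroid. f_tx = M·y/J = 1455 N/mm; f_ty = M·x/J = 320.5 N/mm.
Resultant f_max = √[f_tx² + (f_v + f_ty)²] = √[1455² + (496.6 + 320.5)²] = 1669 N/mm.
Capacity per unit length: φr_n = 0.75 × 0.6 × 550 × (0.707 × 14) = 2450 N/mm.
1669 ≤ 2450 → adequate.

f_max ≈ 1670 N/mm; adequate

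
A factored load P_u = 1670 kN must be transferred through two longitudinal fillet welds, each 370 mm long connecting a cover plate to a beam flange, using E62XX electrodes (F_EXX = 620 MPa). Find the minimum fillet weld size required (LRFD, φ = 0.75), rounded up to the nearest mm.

Total weld length L = 740 mm.
Required throat t_e = P_u / (φ × 0.6 F_EXX × L) = 1670 / (0.75 × 0.6 × 620 × 740 × 10⁻³) = 8.089 mm.
Required leg w = t_e / 0.707 = 11.44 mm → use 12 mm.

w = 12 mm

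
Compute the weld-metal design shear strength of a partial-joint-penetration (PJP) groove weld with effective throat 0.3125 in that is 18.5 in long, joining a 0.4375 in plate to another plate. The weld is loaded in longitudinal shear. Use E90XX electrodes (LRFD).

E90XX → F_EXX = 90 ksi.
Effective throat (given) t_e = 0.3125 in.
A_we = 0.3125 × 18.5 = 5.781 in².
F_nw = 0.6 F_EXX = 54 ksi.
φR_n = 0.75 × 54 × 5.781 = 234.1 kip.

φR_n ≈ 234 kip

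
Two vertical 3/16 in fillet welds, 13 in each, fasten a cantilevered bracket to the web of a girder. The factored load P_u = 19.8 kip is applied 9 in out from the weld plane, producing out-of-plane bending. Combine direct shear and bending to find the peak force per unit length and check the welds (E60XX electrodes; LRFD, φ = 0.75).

E60XX → F_EXX = 60 ksi.
L_w = 2 × 13 = 26 in; section modulus (unit throat) S = 2 × L²/6 = 56.33 in².
Direct shear f_v = P/L_w = 19.8/26 = 0.7615 kip/in.
Moment M = P × e = 19.8 × 9 = 178.2 kip·in; bending f_b = M/S = 3.163 kip/in.
f_max = √(f_v² + f_b²) = √(0.7615² + 3.163²) = 3.254 kip/in.
φr_n = 0.75 × 0.6 × 60 × (0.707 × 0.1875) = 3.579 kip/in → adequate.

f_max ≈ 3.25 kip/in; adequate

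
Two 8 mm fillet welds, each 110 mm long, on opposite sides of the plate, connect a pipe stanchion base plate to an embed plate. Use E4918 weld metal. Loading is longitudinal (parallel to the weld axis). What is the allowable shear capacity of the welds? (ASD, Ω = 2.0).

E49XX → F_EXX = 490 MPa.
Effective throat t_e = 0.707 × 8 = 5.656 mm.
Total length L = 220 mm; A_we = 5.656 × 220 = 1244 mm².
F_nw = 0.6 F_EXX = 0.6 × 490 = 294 MPa.
R_n = 294 × 1244 × 10⁻³ = 365.8 kN; R_n/Ω = 365.8/2.0 = 182.9 kN.

R_n/Ω ≈ 183 kN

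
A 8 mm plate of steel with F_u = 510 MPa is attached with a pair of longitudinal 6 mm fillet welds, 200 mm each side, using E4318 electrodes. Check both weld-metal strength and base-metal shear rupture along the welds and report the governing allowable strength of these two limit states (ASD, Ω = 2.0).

R_n/Ω ≈ 219 kN (weld metal governs)

E43XX → F_EXX = 430 MPa.
t_e = 0.707 × 6 = 4.242 mm; L = 400 mm.
Weld metal: R_n/Ω = (1/2.0) × 0.6 × 430 × 4.242 × 400 × 10⁻³ = 218.9 kN.
Base metal (shear rupture): R_n/Ω = (1/2.0) × 0.6 × 510 × 8 × 400 × 10⁻³ = 489.6 kN.
Governing: weld metal.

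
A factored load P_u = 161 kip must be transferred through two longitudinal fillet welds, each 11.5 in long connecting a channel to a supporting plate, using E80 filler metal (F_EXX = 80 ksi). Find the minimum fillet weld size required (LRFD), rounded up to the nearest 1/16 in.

w = 5/16 in

Total weld length L = 23 in.
Required throat t_e = P_u / (φ × 0.6 F_EXX × L) = 161 / (0.75 × 0.6 × 80 × 23) = 0.1944 in.
Required leg w = t_e / 0.707 = 0.275 in → use 5/16 in.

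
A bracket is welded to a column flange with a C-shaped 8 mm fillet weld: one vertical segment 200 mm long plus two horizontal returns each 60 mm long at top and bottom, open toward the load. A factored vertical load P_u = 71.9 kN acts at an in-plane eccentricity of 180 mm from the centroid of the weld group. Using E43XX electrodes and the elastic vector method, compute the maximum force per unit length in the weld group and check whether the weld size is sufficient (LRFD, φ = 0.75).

E43XX → F_EXX = 430 MPa.
Total weld length L_w = 320 mm. Treat welds as unit-width lines.
Centroid: x̄ = 2×60×30 / 320 = 11.25 mm from the vertical weld.
Polar moment about centroid: J = I_x + I_y = [200³/12 + 2×60×100²] + [200×11.25² + 2(60³/12 + 60×18.75²)] = 1970000 mm³.
Direct shear f_v = P/L_w = 71.9×10³ / 320 = 224.7 N/mm (vertical).
Torsion M = P·e = 71.9×10³ × 180 = 12942000 N·mm.
Critical point at (x, y) = (48.75, 100) from centroid. f_tx = M·y/J = 656.9 N/mm; f_ty = M·x/J = 320.2 N/mm.
Resultant f_max = √[f_tx² + (f_v + f_ty)²] = √[656.9² + (224.7 + 320.2)²] = 853.5 N/mm.
Capacity per unit length: φr_n = 0.75 × 0.6 × 430 × (0.707 × 8) = 1094 N/mm.
853.5 ≤ 1094 → adequate.

f_max ≈ 853 N/mm; adequate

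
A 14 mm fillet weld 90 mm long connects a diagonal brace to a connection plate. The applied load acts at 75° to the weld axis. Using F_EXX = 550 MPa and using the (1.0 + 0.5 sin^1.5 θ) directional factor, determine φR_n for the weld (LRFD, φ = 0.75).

t_e = 0.707 × 14 = 9.898 mm; A_we = 9.898 × 90 = 890.8 mm².
Directional factor: 1.0 + 0.5 sin^1.5(75°) = 1.475.
F_nw = 0.6 × 550 × 1.475 = 486.6 MPa.
φR_n = 0.75 × 486.6 × 890.8 × 10⁻³ = 325.1 kN.

φR_n ≈ 325 kN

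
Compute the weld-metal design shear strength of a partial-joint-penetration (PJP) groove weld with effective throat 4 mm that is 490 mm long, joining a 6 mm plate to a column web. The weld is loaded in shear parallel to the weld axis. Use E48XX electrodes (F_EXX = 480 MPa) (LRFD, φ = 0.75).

φR_n ≈ 423 kN

Effective throat (given) t_e = 4 mm.
A_we = 4 × 490 = 1960 mm².
F_nw = 0.6 F_EXX = 288 MPa.
φR_n = 0.75 × 288 × 1960 × 10⁻³ = 423.4 kN.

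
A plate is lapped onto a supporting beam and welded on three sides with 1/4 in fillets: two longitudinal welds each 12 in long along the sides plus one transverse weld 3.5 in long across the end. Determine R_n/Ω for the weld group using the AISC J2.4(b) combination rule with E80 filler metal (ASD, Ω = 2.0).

R_n/Ω ≈ 117 kip

E80XX → F_EXX = 80 ksi.
t_e = 0.707 × 0.25 = 0.1767 in.
R_nwl = 0.6 × 80 × 0.1767 × 24 = 203.6 kip (longitudinal, 2 welds).
R_nwt = 0.6 × 80 × 0.1767 × 3.5 = 29.69 kip (transverse, base value).
(i) R_nwl + R_nwt = 233.3 kip; (ii) 0.85 R_nwl + 1.5 R_nwt = 217.6 kip.
R_n = max = 233.3 kip [governs: (i)]; R_n/Ω = 116.7 kip.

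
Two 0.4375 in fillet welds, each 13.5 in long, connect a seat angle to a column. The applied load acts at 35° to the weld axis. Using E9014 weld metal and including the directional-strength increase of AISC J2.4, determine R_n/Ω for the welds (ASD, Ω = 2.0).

R_n/Ω ≈ 274 kip

E90XX → F_EXX = 90 ksi.
t_e = 0.707 × 0.4375 = 0.3093 in; A_we = 0.3093 × 27 = 8.351 in².
Directional factor: 1.0 + 0.5 sin^1.5(35°) = 1.217.
F_nw = 0.6 × 90 × 1.217 = 65.73 ksi.
R_n/Ω = (65.73 × 8.351) / 2.0 = 274.5 kip.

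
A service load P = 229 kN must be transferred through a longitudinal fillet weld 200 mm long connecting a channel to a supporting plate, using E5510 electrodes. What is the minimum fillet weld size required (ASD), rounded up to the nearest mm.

w = 10 mm

E55XX → F_EXX = 550 MPa.
Total weld length L = 200 mm.
Required throat t_e = P × Ω / (0.6 F_EXX × L) = 229 × 2.0 / (0.6 × 550 × 200 × 10⁻³) = 6.939 mm.
Required leg w = t_e / 0.707 = 9.815 mm → use 10 mm.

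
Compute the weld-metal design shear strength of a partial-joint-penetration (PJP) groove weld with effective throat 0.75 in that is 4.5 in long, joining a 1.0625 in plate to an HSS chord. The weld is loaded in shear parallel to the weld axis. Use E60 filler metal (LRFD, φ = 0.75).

φR_n ≈ 91.1 kip

E60XX → F_EXX = 60 ksi.
Effective throat (given) t_e = 0.75 in.
A_we = 0.75 × 4.5 = 3.375 in².
F_nw = 0.6 F_EXX = 36 ksi.
φR_n = 0.75 × 36 × 3.375 = 91.12 kip.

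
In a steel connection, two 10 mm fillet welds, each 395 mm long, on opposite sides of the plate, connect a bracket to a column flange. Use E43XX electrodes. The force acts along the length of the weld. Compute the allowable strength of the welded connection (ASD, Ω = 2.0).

E43XX → F_EXX = 430 MPa.
Effective throat t_e = 0.707 × 10 = 7.07 mm.
Total length L = 790 mm; A_we = 7.07 × 790 = 5585 mm².
F_nw = 0.6 F_EXX = 0.6 × 430 = 258 MPa.
R_n = 258 × 5585 × 10⁻³ = 1441 kN; R_n/Ω = 1441/2.0 = 720.5 kN.

R_n/Ω ≈ 721 kN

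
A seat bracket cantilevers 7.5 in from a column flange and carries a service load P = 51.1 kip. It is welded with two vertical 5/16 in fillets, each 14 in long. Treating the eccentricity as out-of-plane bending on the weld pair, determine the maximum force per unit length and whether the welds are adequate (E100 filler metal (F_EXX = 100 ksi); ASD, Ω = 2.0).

L_w = 2 × 14 = 28 in; section modulus (unit throat) S = 2 × L²/6 = 65.33 in².
Direct shear f_v = P/L_w = 51.1/28 = 1.825 kip/in.
Moment M = P × e = 51.1 × 7.5 = 383.25 kip·in; bending f_b = M/S = 5.866 kip/in.
f_max = √(f_v² + f_b²) = √(1.825² + 5.866²) = 6.143 kip/in.
r_n/Ω = (1/2.0) × 0.6 × 100 × (0.707 × 0.3125) = 6.628 kip/in → adequate.

f_max ≈ 6.14 kip/in; adequate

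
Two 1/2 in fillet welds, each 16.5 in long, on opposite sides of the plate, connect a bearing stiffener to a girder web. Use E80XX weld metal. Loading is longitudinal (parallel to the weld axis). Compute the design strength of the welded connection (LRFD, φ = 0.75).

φR_n ≈ 420 kips

E80XX → F_EXX = 80 ksi.
Effective throat t_e = 0.707 × 0.5 = 0.3535 in.
Total length L = 33 in; A_we = 0.3535 × 33 = 11.67 in².
F_nw = 0.6 F_EXX = 0.6 × 80 = 48 ksi.
φR_n = 0.75 × 48 × 11.67 = 420 kips.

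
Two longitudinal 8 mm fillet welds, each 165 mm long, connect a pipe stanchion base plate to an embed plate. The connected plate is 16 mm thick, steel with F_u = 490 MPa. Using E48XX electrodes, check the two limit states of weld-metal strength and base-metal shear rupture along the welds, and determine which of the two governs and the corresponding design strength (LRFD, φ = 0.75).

E48XX → F_EXX = 480 MPa.
t_e = 0.707 × 8 = 5.656 mm; L = 330 mm.
Weld metal: φR_n = 0.75 × 0.6 × 480 × 5.656 × 330 × 10⁻³ = 403.2 kN.
Base metal (shear rupture): φR_n = 0.75 × 0.6 × 490 × 16 × 330 × 10⁻³ = 1164 kN.
Governing: weld metal.

φR_n ≈ 403 kN (weld metal governs)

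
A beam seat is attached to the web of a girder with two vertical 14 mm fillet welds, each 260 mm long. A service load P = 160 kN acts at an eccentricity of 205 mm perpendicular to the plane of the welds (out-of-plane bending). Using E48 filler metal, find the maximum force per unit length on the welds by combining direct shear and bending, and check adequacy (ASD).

f_max ≈ 1490 N/mm; NOT adequate

E48XX → F_EXX = 480 MPa.
L_w = 2 × 260 = 520 mm; section modulus (unit throat) S = 2 × L²/6 = 22530 mm².
Direct shear f_v = P/L_w = 160×10³/520 = 307.7 N/mm.
Moment M = P × e = 160×10³ × 205 = 32800000 N·mm; bending f_b = M/S = 1456 N/mm.
f_max = √(f_v² + f_b²) = √(307.7² + 1456²) = 1488 N/mm.
r_n/Ω = (1/2.0) × 0.6 × 480 × (0.707 × 14) = 1425 N/mm → NOT adequate.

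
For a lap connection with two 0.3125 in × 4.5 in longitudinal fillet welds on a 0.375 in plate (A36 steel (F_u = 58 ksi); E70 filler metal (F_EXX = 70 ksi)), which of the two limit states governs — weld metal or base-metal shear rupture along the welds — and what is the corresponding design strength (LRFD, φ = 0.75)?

t_e = 0.707 × 0.3125 = 0.2209 in; L = 9 in.
Weld metal: φR_n = 0.75 × 0.6 × 70 × 0.2209 × 9 = 62.64 kip.
Base metal (shear rupture): φR_n = 0.75 × 0.6 × 58 × 0.375 × 9 = 88.09 kip.
Governing: weld metal.

φR_n ≈ 62.6 kip (weld metal governs)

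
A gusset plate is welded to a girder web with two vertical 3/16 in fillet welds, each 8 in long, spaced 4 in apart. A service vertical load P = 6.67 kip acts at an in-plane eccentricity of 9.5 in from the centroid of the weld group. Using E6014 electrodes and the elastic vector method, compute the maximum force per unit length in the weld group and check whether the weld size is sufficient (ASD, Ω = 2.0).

f_max ≈ 2.12 kip/in; adequate

E60XX → F_EXX = 60 ksi.
Total weld length L_w = 16 in. Treat welds as unit-width lines.
Polar moment about centroid: J = 2[d³/12 + d(b/2)²] = 2[8³/12 + 8×2²] = 149.3 in³.
Direct shear f_v = P/L_w = 6.67 / 16 = 0.4169 kip/in (vertical).
Torsion M = P·e = 6.67 × 9.5 = 63.365 kip·in.
Critical point at (x, y) = (2, 4) from centroid. f_tx = M·y/J = 1.697 kip/in; f_ty = M·x/J = 0.8486 kip/in.
Resultant f_max = √[f_tx² + (f_v + f_ty)²] = √[1.697² + (0.4169 + 0.8486)²] = 2.117 kip/in.
Capacity per unit length: r_n/Ω = (1/2.0) × 0.6 × 60 × (0.707 × 0.1875) = 2.386 kip/in.
2.117 ≤ 2.386 → adequate.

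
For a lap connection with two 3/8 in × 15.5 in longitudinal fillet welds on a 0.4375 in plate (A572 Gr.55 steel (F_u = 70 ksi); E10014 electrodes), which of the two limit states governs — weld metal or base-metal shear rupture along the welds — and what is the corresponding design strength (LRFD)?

φR_n ≈ 370 kip (weld metal governs)

E100XX → F_EXX = 100 ksi.
t_e = 0.707 × 0.375 = 0.2651 in; L = 31 in.
Weld metal: φR_n = 0.75 × 0.6 × 100 × 0.2651 × 31 = 369.8 kip.
Base metal (shear rupture): φR_n = 0.75 × 0.6 × 70 × 0.4375 × 31 = 427.2 kip.
Governing: weld metal.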